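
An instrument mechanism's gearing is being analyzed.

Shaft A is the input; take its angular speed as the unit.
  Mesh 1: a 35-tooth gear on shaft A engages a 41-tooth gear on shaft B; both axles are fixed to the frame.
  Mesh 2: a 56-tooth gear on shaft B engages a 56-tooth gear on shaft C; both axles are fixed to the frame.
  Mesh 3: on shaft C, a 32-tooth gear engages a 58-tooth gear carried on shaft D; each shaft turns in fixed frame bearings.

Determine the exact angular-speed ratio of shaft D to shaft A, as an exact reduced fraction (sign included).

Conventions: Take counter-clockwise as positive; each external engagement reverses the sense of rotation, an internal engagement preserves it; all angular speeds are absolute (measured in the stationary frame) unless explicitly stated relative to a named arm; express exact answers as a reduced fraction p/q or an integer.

class = fixed-axis compound train [3 meshes; 3 ratios multiply, 3 sense flips]
mesh 1 [35T→41T]: running ratio 35/41, sense −
mesh 2 [56T→56T]: running ratio 35/41, sense +
mesh 3 [32T→58T]: running ratio 560/1189, sense −
ω_out/ω_in = -560/1189

-560/1189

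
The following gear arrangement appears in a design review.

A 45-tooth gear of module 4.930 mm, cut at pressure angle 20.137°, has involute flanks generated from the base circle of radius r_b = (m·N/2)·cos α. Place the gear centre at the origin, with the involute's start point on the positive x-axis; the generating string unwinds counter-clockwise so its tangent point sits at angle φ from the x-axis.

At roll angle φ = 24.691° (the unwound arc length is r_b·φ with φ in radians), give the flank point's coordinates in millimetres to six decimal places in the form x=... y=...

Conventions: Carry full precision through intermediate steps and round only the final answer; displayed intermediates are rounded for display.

x=113.370295 y=2.726943

topology: single-mesh involute geometry — m = 4.930, N = 45
pitch radius r_p = m·N/2 = 4.930·45/2 = 110.925000
base radius r_b = r_p·cos α = 110.925000·cos 20.137° = 104.144391
roll angle φ = 24.691° = 0.43093925 rad
x = r_b·(cos φ + φ·sin φ) = 113.370295
y = r_b·(sin φ − φ·cos φ) = 2.726943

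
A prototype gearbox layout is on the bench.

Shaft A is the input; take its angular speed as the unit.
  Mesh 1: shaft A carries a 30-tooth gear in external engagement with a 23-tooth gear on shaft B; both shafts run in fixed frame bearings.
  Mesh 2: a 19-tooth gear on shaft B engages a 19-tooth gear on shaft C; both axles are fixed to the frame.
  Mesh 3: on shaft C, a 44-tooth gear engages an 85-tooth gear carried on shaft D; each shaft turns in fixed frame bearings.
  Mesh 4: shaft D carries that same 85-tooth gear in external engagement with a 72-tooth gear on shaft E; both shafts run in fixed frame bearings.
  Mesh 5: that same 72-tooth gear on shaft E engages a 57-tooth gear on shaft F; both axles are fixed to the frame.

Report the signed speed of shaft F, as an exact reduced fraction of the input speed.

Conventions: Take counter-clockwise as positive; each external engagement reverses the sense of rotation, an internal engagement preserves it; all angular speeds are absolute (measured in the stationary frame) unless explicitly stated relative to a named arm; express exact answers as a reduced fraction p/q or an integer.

-440/437

5-mesh fixed-axis compound train (all bearings frame-fixed)
mesh 1 [30T→23T]: |ω|/ω_in = 1×30/23 = 30/23, sense flips to −
mesh 2 [19T→19T]: |ω|/ω_in = (30/23)×19/19 = 30/23, sense flips to +
mesh 3 [44T→85T]: |ω|/ω_in = (30/23)×44/85 = 264/391, sense flips to −
mesh 4 [85T→72T]: |ω|/ω_in = (264/391)×85/72 = 55/69, sense flips to +
mesh 5 [72T→57T]: |ω|/ω_in = (55/69)×72/57 = 440/437, sense flips to −
signed output speed (× input speed) = -440/437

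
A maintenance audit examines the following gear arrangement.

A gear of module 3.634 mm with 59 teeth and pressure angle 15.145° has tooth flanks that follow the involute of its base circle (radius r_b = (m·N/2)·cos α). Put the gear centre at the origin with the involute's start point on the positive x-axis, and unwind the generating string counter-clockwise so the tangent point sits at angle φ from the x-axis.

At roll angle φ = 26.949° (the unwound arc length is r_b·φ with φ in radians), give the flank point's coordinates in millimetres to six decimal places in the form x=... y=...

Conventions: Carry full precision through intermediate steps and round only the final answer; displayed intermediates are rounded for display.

x=114.300565 y=3.510388

single-mesh involute tooth geometry (59T wheel at module 3.634)
pitch radius r_p = m·N/2 = 3.634·59/2 = 107.203000
base radius r_b = r_p·cos α = 107.203000·cos 15.145° = 103.479597
roll angle φ = 26.949° = 0.47034878 rad
x = r_b·(cos φ + φ·sin φ) = 114.300565
y = r_b·(sin φ − φ·cos φ) = 3.510388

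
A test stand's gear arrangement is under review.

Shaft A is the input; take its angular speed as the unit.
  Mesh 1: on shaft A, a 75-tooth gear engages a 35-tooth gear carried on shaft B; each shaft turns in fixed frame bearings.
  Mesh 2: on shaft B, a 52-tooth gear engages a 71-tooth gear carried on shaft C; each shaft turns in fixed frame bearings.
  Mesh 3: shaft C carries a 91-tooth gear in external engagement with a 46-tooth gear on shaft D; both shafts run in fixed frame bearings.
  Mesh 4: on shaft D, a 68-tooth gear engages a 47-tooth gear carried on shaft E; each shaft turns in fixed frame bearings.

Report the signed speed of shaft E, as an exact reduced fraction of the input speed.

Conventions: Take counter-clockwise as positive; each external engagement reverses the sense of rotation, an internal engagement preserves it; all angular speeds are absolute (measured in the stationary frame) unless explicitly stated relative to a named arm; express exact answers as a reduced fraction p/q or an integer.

344760/76751

4-mesh fixed-axis compound train (all bearings frame-fixed)
mesh 1 [75T→35T]: |ω|/ω_in = 1×75/35 = 15/7, sense flips to −
mesh 2 [52T→71T]: |ω|/ω_in = (15/7)×52/71 = 780/497, sense flips to +
mesh 3 [91T→46T]: |ω|/ω_in = (780/497)×91/46 = 5070/1633, sense flips to −
mesh 4 [68T→47T]: |ω|/ω_in = (5070/1633)×68/47 = 344760/76751, sense flips to +
signed output speed (× input speed) = 344760/76751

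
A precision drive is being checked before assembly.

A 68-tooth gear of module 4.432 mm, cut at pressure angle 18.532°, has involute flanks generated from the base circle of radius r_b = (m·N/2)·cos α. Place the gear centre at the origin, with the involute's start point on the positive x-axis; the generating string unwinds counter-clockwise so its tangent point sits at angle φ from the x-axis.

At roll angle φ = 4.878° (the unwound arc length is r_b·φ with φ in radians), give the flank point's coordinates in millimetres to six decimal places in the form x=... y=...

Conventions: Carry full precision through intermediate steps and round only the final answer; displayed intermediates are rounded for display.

x=143.391131 y=0.029368

single-mesh involute tooth geometry (68T wheel at module 4.432)
pitch radius r_p = m·N/2 = 4.432·68/2 = 150.688000
base radius r_b = r_p·cos α = 150.688000·cos 18.532° = 142.874268
roll angle φ = 4.878° = 0.08513716 rad
x = r_b·(cos φ + φ·sin φ) = 143.391131
y = r_b·(sin φ − φ·cos φ) = 0.029368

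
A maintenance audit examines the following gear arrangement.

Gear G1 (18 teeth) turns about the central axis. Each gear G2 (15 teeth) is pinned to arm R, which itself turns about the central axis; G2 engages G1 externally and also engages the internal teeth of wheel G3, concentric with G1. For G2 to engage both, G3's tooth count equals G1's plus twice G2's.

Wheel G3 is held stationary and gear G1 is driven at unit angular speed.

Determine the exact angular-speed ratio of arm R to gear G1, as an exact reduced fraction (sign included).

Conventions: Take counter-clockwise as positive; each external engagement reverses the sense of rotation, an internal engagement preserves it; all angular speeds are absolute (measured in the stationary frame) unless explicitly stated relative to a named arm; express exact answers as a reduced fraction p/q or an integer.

class = planetary set [G3 = 18+2·15 = 48; Willis about the carrier]
ring teeth: 18 + 2·15 = 48
18(ω_sun−ω_arm) = −48(ω_ring−ω_arm),  ω_ring = 0, ω_sun = 1
18(1−ω_arm) = −48(0−ω_arm)  ⇒  66·ω_arm = 18  ⇒  ω_arm = 3/11
ω_out/ω_in = 3/11

3/11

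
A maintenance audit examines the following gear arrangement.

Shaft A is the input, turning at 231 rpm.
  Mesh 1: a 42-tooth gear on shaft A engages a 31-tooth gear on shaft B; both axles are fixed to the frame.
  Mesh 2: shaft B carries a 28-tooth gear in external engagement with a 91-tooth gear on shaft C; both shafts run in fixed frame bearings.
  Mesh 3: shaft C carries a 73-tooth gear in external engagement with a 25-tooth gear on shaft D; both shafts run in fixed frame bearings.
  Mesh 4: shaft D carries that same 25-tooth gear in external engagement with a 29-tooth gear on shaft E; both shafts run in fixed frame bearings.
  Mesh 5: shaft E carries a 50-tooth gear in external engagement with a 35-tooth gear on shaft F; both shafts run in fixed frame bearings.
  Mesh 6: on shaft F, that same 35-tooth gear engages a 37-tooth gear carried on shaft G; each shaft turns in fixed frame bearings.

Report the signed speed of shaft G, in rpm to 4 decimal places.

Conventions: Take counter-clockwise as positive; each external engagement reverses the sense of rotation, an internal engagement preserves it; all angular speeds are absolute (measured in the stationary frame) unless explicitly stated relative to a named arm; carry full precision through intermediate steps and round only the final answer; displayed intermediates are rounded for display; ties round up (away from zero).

6-mesh fixed-axis compound train (all bearings frame-fixed)
mesh 1 [42T→31T]: ω = 231.0000×42/31 = 312.9677 rpm, sense flips to −
mesh 2 [28T→91T]: ω = 312.9677×28/91 = 96.2978 rpm, sense flips to +
mesh 3 [73T→25T]: ω = 96.2978×73/25 = 281.1895 rpm, sense flips to −
mesh 4 [25T→29T]: ω = 281.1895×25/29 = 242.4047 rpm, sense flips to +
mesh 5 [50T→35T]: ω = 242.4047×50/35 = 346.2925 rpm, sense flips to −
mesh 6 [35T→37T]: ω = 346.2925×35/37 = 327.5740 rpm, sense flips to +
signed output speed = +327.5740 rpm

+327.5740 rpm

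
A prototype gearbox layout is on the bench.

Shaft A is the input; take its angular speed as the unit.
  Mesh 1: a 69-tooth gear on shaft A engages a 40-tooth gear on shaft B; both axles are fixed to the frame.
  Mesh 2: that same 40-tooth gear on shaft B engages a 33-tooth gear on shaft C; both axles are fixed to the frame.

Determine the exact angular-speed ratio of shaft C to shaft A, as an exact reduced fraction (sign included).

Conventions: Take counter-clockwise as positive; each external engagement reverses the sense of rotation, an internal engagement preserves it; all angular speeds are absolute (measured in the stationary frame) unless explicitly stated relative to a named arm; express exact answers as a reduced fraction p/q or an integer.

class = fixed-axis compound train [2 meshes; 2 ratios multiply, 2 sense flips]
mesh 1 [69T→40T]: running ratio 69/40, sense −
mesh 2 [40T→33T]: running ratio 23/11, sense +
ω_out/ω_in = 23/11

23/11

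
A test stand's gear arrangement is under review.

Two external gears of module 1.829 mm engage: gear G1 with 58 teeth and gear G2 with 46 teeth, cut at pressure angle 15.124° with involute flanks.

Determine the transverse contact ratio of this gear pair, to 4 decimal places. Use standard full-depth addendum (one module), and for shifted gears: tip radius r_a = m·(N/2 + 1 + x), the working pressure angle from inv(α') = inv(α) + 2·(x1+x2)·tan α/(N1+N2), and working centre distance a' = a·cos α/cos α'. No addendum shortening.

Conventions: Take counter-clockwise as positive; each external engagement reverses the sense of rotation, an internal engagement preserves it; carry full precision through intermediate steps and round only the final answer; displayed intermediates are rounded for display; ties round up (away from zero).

2.0858

recognized (one external pair, fixed centres): single-mesh tooth geometry, m = 1.829, N1 = 58, N2 = 46
base radii: r_b1 = 51.203841, r_b2 = 40.609943
tip radii: r_a1 = 54.870000, r_a2 = 43.896000
no profile shift: α' = α, a' = a
action lengths: √(r_a1²−r_b1²) = 19.720130, √(r_a2²−r_b2²) = 16.664073
base pitch p_b = π·m·cos α = 5.546952
CR = (19.720130 + 16.664073 − 95.108000·sin 15.12400°)/5.546952 = 2.085772
contact ratio ≈ 2.0858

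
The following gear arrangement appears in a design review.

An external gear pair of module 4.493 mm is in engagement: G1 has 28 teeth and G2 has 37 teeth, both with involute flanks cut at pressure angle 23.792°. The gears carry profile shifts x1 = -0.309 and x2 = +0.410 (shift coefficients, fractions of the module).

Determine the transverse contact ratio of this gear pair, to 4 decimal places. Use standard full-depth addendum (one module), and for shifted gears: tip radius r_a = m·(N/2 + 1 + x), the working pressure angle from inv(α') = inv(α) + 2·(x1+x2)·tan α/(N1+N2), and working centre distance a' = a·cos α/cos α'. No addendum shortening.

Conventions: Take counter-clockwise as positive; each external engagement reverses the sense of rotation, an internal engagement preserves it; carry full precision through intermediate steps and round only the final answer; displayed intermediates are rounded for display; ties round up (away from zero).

1.5013

single-mesh involute tooth geometry (28T engaging 37T at module 4.493)
base radii: r_b1 = 57.556337, r_b2 = 76.056588
tip radii: r_a1 = 66.006663, r_a2 = 89.455630
inv(α') = inv(23.792°) + 2·(-0.309+0.410)·tan α/(28+37) = 0.02700718  ⇒  α' = 24.18837°
a' = a·cos α / cos α' = 146.0225·cos 23.792°/cos 24.18837° = 146.472751
action lengths: √(r_a1²−r_b1²) = 32.313274, √(r_a2²−r_b2²) = 47.092517
base pitch p_b = π·m·cos α = 12.915612
CR = (32.313274 + 47.092517 − 146.472751·sin 24.18837°)/12.915612 = 1.501311
contact ratio ≈ 1.5013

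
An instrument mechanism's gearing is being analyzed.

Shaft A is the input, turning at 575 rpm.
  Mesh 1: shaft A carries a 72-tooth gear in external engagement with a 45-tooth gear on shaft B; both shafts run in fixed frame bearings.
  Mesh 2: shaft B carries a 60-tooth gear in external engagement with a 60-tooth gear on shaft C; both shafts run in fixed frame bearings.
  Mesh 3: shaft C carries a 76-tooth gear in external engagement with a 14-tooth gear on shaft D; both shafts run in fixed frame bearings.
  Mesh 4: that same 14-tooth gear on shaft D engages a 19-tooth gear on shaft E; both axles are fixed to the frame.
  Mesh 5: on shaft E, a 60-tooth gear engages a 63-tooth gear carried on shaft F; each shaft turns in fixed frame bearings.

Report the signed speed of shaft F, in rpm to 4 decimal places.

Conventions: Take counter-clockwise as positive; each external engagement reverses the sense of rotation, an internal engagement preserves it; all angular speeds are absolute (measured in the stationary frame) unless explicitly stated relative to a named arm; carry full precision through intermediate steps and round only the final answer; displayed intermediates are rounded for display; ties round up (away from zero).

-3504.7619 rpm

topology: fixed-axis compound train — 5 meshes, A→F
mesh 1 [72T→45T]: ω = 575.0000×72/45 = 920.0000 rpm, sense flips to −
mesh 2 [60T→60T]: ω = 920.0000×60/60 = 920.0000 rpm, sense flips to +
mesh 3 [76T→14T]: ω = 920.0000×76/14 = 4994.2857 rpm, sense flips to −
mesh 4 [14T→19T]: ω = 4994.2857×14/19 = 3680.0000 rpm, sense flips to +
mesh 5 [60T→63T]: ω = 3680.0000×60/63 = 3504.7619 rpm, sense flips to −
signed output speed = -3504.7619 rpm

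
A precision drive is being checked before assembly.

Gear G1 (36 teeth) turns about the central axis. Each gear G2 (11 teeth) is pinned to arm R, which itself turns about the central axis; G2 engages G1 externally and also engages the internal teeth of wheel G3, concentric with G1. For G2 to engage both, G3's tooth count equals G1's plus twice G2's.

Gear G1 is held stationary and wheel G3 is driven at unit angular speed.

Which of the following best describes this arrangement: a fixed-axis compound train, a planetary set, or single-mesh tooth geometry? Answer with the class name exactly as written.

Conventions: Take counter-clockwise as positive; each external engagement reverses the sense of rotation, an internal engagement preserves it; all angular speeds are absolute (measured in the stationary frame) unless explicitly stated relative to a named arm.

topology: planetary set — G1 36T / G2 11T / G3 58T, arm = carrier (Willis)
classification: planetary set

planetary set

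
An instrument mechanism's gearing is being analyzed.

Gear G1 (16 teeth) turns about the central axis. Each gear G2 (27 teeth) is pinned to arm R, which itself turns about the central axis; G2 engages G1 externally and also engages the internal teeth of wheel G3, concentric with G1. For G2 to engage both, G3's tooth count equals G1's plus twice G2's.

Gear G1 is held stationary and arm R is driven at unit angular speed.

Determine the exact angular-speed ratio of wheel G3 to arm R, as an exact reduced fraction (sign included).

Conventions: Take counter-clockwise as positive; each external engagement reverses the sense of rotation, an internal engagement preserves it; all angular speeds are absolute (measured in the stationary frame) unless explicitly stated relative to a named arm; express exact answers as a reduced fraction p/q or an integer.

43/35

topology: planetary set — G1 16T / G2 27T / G3 70T, arm = carrier (Willis)
ring teeth: 16 + 2·27 = 70
16(ω_sun−ω_arm) = −70(ω_ring−ω_arm),  ω_sun = 0, ω_arm = 1
ω_ring = 1 − (16/70)(0−1) = 43/35
ω_out/ω_in = 43/35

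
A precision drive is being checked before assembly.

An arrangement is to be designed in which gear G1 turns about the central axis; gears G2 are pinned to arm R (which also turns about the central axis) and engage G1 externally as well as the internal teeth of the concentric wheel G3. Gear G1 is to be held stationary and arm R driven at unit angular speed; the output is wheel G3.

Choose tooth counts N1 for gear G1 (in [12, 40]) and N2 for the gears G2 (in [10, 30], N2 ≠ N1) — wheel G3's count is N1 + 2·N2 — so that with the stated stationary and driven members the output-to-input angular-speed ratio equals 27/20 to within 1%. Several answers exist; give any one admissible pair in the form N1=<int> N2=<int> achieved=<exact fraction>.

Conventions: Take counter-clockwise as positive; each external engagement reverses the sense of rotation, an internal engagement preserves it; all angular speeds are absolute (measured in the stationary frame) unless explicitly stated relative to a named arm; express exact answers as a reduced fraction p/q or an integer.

N1=14 N2=13 achieved=27/20

topology: planetary set — design target 27/20, arm = carrier (Willis)
Willis with ω_sun = 0: ω_ring/ω_arm = (N1+N3)/N3; set equal to 27/20  ⇒  N3/N1 = 1/(27/20 − 1) = 20/7
N3 = N1 + 2·N2  ⇒  N2/N1 = (N3/N1 − 1)/2 = (20/7 − 1)/2 = 13/14
smallest multiple with N1 ≥ 12 and N2 ≥ 10: k = 1  ⇒  N1 = 1·14 = 14, N2 = 1·13 = 13 (N1 ≤ 40, N2 ≤ 30, N2 ≠ N1 ✓), N3 = 14 + 2·13 = 40
check: (N1+N3)/N3 with N1 = 14, N3 = 40 gives 27/20; |achieved − target| = 0 ≤ 27/2000 ✓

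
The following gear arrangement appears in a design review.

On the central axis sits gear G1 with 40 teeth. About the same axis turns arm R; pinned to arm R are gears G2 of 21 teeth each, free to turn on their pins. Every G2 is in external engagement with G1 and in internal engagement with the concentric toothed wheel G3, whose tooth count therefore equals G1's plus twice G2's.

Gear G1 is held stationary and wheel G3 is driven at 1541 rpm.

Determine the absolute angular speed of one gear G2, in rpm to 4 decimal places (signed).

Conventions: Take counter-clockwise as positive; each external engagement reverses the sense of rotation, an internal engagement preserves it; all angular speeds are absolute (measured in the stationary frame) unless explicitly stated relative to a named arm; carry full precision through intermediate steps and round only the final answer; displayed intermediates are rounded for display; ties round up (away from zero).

class = planetary set [G3 = 40+2·21 = 82; Willis about the carrier]
normalise by the input: solve with ω_ring = 1, then scale by 1541 rpm
ring teeth: 40 + 2·21 = 82
40(ω_sun−ω_arm) = −82(ω_ring−ω_arm),  ω_sun = 0, ω_ring = 1
40(0−ω_arm) = −82(1−ω_arm)  ⇒  122·ω_arm = 82  ⇒  ω_arm = 41/61
sun–planet mesh: 40·(0−41/61) = −21·(ω_p−ω_arm)  ⇒  ω_p−ω_arm = 1640/1281
ω_p = 41/61 + 1640/1281 = 41/21
scale: ω_p = 41/21 × 1541 rpm = +3008.6190 rpm

+3008.6190 rpm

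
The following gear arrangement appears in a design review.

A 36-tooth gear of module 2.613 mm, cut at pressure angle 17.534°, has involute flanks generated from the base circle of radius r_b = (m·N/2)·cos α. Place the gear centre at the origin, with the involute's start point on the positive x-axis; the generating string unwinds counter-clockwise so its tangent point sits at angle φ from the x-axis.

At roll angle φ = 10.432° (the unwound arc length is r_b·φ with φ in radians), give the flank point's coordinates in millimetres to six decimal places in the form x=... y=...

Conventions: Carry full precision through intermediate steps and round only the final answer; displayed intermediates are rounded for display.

recognized (one wheel, involute flank): single-mesh tooth geometry, m = 2.613, N = 36
pitch radius r_p = m·N/2 = 2.613·36/2 = 47.034000
base radius r_b = r_p·cos α = 47.034000·cos 17.534° = 44.848722
roll angle φ = 10.432° = 0.18207275 rad
x = r_b·(cos φ + φ·sin φ) = 45.585951
y = r_b·(sin φ − φ·cos φ) = 0.089934

x=45.585951 y=0.089934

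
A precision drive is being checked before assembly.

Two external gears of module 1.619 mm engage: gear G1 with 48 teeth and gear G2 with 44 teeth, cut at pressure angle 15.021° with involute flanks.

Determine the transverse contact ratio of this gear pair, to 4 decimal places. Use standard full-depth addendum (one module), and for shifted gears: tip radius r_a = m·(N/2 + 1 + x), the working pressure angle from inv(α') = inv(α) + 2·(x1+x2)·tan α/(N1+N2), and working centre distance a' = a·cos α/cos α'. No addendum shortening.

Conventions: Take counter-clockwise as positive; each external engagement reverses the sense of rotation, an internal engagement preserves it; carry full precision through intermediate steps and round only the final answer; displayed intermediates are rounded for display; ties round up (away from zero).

class = single-mesh tooth geometry [involute pair 48T × 44T, m = 1.619]
base radii: r_b1 = 37.528325, r_b2 = 34.400965
tip radii: r_a1 = 40.475000, r_a2 = 37.237000
no profile shift: α' = α, a' = a
action lengths: √(r_a1²−r_b1²) = 15.160818, √(r_a2²−r_b2²) = 14.253693
base pitch p_b = π·m·cos α = 4.912446
CR = (15.160818 + 14.253693 − 74.474000·sin 15.02100°)/4.912446 = 2.058619
contact ratio ≈ 2.0586

2.0586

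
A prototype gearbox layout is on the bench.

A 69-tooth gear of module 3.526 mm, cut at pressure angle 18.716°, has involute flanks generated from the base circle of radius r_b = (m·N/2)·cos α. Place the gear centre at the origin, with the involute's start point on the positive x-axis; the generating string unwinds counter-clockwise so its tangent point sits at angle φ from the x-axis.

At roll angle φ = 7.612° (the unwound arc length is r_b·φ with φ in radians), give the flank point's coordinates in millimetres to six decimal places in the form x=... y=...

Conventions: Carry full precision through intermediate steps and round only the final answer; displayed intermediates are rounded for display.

x=116.226695 y=0.089897

single-mesh involute tooth geometry (69T wheel at module 3.526)
pitch radius r_p = m·N/2 = 3.526·69/2 = 121.647000
base radius r_b = r_p·cos α = 121.647000·cos 18.716° = 115.214393
roll angle φ = 7.612° = 0.13285446 rad
x = r_b·(cos φ + φ·sin φ) = 116.226695
y = r_b·(sin φ − φ·cos φ) = 0.089897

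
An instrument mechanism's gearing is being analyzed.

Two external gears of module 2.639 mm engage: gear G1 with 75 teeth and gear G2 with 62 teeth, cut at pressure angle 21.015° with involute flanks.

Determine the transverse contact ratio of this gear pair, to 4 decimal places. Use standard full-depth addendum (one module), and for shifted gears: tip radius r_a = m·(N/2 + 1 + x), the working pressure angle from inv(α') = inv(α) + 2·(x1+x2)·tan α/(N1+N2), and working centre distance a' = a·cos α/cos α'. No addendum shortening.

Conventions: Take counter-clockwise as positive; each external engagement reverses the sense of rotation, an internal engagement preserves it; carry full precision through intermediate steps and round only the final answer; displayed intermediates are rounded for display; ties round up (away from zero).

class = single-mesh tooth geometry [involute pair 75T × 62T, m = 2.639]
base radii: r_b1 = 92.380165, r_b2 = 76.367603
tip radii: r_a1 = 101.601500, r_a2 = 84.448000
no profile shift: α' = α, a' = a
action lengths: √(r_a1²−r_b1²) = 42.293852, √(r_a2²−r_b2²) = 36.047939
base pitch p_b = π·m·cos α = 7.739223
CR = (42.293852 + 36.047939 − 180.771500·sin 21.01500°)/7.739223 = 1.746286
contact ratio ≈ 1.7463

1.7463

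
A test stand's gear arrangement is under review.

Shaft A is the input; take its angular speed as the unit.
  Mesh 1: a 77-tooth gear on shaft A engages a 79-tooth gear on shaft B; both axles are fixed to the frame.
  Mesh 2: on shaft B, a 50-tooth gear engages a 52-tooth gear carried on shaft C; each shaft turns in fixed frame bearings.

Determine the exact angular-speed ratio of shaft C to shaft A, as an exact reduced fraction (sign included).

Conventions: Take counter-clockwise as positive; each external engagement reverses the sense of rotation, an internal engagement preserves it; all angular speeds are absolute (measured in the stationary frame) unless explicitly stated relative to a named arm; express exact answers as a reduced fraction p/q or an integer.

class = fixed-axis compound train [2 meshes; 2 ratios multiply, 2 sense flips]
mesh 1 [77T→79T]: running ratio 77/79, sense −
mesh 2 [50T→52T]: running ratio 1925/2054, sense +
ω_out/ω_in = 1925/2054

1925/2054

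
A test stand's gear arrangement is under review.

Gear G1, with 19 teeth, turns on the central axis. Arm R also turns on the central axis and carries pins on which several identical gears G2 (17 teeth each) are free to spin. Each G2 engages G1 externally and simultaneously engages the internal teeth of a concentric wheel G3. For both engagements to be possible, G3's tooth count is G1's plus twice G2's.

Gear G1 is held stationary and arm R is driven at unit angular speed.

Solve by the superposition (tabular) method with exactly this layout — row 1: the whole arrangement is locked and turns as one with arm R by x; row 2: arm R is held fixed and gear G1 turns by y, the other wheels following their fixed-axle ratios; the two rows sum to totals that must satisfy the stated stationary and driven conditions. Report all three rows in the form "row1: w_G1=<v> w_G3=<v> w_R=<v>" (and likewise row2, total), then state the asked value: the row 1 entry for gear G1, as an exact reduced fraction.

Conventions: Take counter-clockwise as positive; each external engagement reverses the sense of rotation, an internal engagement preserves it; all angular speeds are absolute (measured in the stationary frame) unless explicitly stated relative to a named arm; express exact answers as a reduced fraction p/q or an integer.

row1: w_G1=1 w_G3=1 w_R=1
row2: w_G1=-1 w_G3=19/53 w_R=0
total: w_G1=0 w_G3=72/53 w_R=1
asked value: 1

recognized (axles ride arm R): planetary set, 19/17/53 teeth
superposition row 1 [locked train]: every member turns x
superposition row 2 [arm held]: sun y, ring −(19/53)·y, arm 0
boundary: total ω_sun = x + y = 0 and total ω_arm = x = 1  ⇒  y = -1, x = 1
row 2 ring = −(19/53)·(-1) = 19/53
totals (row 1 + row 2): sun 1 + (-1) = 0, ring 1 + 19/53 = 72/53, arm 1 + 0 = 1
asked cell (row1, sun) = 1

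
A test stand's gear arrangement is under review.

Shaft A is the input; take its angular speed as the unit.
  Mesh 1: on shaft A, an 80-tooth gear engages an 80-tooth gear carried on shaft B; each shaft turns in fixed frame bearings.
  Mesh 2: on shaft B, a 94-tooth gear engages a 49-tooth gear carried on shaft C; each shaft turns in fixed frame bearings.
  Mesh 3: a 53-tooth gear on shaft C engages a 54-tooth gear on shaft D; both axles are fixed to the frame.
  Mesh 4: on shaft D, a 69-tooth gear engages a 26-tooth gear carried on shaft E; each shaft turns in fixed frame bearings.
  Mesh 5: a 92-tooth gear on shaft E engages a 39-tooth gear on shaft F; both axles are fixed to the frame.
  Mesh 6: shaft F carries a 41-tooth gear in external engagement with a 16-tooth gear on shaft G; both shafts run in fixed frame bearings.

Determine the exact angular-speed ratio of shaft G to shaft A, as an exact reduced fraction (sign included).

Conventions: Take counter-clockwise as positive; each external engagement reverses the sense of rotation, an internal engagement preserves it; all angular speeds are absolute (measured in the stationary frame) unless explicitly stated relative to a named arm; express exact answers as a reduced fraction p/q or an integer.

class = fixed-axis compound train [6 meshes; 6 ratios multiply, 6 sense flips]
mesh 1 [80T→80T]: running ratio 1, sense −
mesh 2 [94T→49T]: running ratio 94/49, sense +
mesh 3 [53T→54T]: running ratio 2491/1323, sense −
mesh 4 [69T→26T]: running ratio 57293/11466, sense +
mesh 5 [92T→39T]: running ratio 2635478/223587, sense −
mesh 6 [41T→16T]: running ratio 54027299/1788696, sense +
ω_out/ω_in = 54027299/1788696

54027299/1788696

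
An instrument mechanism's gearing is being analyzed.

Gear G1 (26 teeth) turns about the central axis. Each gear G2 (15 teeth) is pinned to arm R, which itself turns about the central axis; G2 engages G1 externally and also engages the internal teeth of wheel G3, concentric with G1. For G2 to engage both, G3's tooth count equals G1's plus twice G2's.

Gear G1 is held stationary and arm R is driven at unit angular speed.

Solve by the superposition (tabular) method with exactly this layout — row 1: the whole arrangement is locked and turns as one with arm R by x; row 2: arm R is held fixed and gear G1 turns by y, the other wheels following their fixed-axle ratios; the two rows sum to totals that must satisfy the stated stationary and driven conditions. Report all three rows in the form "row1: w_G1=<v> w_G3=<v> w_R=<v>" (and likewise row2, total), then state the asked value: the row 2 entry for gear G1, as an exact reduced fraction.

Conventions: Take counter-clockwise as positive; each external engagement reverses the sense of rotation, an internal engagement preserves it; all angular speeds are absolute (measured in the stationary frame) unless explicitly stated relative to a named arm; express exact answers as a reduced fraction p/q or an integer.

topology: planetary set — G1 26T / G2 15T / G3 56T, arm = carrier (Willis)
row 1: whole set turns with the arm by x
row 2 — arm fixed, fixed-axis ratios: sun y, ring −(26/56)·y, arm 0
boundary: total ω_sun = x + y = 0 and total ω_arm = x = 1  ⇒  y = -1, x = 1
row 2 ring = −(26/56)·(-1) = 13/28
totals (row 1 + row 2): sun 1 + (-1) = 0, ring 1 + 13/28 = 41/28, arm 1 + 0 = 1
asked cell (row2, sun) = -1

row1: w_G1=1 w_G3=1 w_R=1
row2: w_G1=-1 w_G3=13/28 w_R=0
total: w_G1=0 w_G3=41/28 w_R=1
asked value: -1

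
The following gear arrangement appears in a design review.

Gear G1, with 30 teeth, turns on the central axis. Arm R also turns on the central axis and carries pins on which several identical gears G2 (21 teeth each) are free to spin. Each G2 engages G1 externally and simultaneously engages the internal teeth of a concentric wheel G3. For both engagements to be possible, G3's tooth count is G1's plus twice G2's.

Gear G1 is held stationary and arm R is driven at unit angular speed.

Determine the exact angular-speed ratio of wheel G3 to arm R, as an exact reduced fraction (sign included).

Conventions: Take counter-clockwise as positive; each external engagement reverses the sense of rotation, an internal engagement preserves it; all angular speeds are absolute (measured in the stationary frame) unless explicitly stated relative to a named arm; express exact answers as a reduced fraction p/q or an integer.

17/12

class = planetary set [G3 = 30+2·21 = 72; Willis about the carrier]
ring teeth: 30 + 2·21 = 72
30(ω_sun−ω_arm) = −72(ω_ring−ω_arm),  ω_sun = 0, ω_arm = 1
ω_ring = 1 − (30/72)(0−1) = 17/12
ω_out/ω_in = 17/12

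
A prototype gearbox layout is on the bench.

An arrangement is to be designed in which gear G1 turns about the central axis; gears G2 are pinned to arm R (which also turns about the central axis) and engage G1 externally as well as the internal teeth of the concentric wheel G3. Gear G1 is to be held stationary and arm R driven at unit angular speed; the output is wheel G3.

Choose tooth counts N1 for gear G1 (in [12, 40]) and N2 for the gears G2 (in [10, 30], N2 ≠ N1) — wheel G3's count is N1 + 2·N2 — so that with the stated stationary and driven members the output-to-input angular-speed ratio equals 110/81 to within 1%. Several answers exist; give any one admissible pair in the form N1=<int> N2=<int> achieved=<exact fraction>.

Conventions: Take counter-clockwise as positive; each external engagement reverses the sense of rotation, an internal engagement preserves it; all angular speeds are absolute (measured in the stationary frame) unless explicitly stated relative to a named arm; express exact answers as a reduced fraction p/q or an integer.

N1=29 N2=26 achieved=110/81

class = planetary set [ratio 110/81 wanted; Willis about the carrier]
Willis with ω_sun = 0: ω_ring/ω_arm = (N1+N3)/N3; set equal to 110/81  ⇒  N3/N1 = 1/(110/81 − 1) = 81/29
N3 = N1 + 2·N2  ⇒  N2/N1 = (N3/N1 − 1)/2 = (81/29 − 1)/2 = 26/29
smallest multiple with N1 ≥ 12 and N2 ≥ 10: k = 1  ⇒  N1 = 1·29 = 29, N2 = 1·26 = 26 (N1 ≤ 40, N2 ≤ 30, N2 ≠ N1 ✓), N3 = 29 + 2·26 = 81
check: (N1+N3)/N3 with N1 = 29, N3 = 81 gives 110/81; |achieved − target| = 0 ≤ 11/810 ✓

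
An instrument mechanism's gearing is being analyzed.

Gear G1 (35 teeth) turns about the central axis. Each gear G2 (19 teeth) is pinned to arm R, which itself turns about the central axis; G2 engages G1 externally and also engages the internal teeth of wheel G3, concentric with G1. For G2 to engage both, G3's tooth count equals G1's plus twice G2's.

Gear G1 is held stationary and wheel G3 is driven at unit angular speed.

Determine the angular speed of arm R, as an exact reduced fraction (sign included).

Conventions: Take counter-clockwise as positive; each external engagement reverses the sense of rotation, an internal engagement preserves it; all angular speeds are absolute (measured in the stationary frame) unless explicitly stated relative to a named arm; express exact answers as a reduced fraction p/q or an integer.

73/108

class = planetary set [G3 = 35+2·19 = 73; Willis about the carrier]
ring teeth: 35 + 2·19 = 73
35(ω_sun−ω_arm) = −73(ω_ring−ω_arm),  ω_sun = 0, ω_ring = 1
35(0−ω_arm) = −73(1−ω_arm)  ⇒  108·ω_arm = 73  ⇒  ω_arm = 73/108
exact speed ratio = 73/108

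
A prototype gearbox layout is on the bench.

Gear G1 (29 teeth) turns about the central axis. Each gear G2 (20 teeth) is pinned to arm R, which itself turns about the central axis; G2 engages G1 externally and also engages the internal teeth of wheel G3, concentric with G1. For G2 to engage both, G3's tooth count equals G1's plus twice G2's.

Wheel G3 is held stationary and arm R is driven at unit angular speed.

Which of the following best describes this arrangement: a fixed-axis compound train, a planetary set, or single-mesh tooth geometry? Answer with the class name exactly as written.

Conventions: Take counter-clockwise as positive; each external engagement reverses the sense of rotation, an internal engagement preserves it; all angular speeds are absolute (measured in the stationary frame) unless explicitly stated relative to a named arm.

planetary set

topology: planetary set — G1 29T / G2 20T / G3 69T, arm = carrier (Willis)
classification: planetary set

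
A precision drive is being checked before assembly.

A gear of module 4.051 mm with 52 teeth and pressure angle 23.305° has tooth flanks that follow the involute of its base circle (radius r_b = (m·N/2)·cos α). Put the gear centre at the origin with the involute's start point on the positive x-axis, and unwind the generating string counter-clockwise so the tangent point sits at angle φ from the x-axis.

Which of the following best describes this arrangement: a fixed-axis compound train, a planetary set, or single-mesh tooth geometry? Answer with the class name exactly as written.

recognized (one wheel, involute flank): single-mesh tooth geometry, m = 4.051, N = 52
classification: single-mesh tooth geometry

single-mesh tooth geometry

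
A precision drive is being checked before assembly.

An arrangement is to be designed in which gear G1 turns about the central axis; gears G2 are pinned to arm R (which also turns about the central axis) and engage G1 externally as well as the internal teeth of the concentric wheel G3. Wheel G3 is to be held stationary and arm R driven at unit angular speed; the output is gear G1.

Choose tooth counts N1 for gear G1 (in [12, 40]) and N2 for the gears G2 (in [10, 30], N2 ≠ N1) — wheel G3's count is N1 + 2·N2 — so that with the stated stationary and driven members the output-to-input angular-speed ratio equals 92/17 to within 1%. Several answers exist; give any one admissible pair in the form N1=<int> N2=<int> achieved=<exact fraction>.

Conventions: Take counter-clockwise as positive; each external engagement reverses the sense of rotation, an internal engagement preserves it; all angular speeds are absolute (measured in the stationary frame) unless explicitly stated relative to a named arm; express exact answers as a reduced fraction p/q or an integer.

N1=17 N2=29 achieved=92/17

planetary set to be sized for 92/17 (Willis relation)
Willis with ω_ring = 0: ω_sun/ω_arm = (N1+N3)/N1; set equal to 92/17  ⇒  N3/N1 = 92/17 − 1 = 75/17
N3 = N1 + 2·N2  ⇒  N2/N1 = (N3/N1 − 1)/2 = (75/17 − 1)/2 = 29/17
smallest multiple with N1 ≥ 12 and N2 ≥ 10: k = 1  ⇒  N1 = 1·17 = 17, N2 = 1·29 = 29 (N1 ≤ 40, N2 ≤ 30, N2 ≠ N1 ✓), N3 = 17 + 2·29 = 75
check: (N1+N3)/N1 with N1 = 17, N3 = 75 gives 92/17; |achieved − target| = 0 ≤ 23/425 ✓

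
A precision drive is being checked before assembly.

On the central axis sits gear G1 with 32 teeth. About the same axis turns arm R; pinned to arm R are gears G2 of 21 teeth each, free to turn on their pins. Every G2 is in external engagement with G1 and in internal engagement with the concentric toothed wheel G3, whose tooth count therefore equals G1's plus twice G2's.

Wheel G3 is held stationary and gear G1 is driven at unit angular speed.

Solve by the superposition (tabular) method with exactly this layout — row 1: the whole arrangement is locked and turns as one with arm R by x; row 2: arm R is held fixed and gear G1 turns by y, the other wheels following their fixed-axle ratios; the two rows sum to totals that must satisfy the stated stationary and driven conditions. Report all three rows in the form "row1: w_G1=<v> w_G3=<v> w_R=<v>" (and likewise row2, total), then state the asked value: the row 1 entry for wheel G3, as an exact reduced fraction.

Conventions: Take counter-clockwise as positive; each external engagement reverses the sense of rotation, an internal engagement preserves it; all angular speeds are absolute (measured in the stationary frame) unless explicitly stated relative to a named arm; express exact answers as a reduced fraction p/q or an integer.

topology: planetary set — G1 32T / G2 21T / G3 74T, arm = carrier (Willis)
superposition row 1 [locked train]: every member turns x
row 2: sun turns y, ring = −(32/74)·y, arm 0
boundary: total ω_ring = x − (32/74)·y = 0 and total ω_sun = x + y = 1  ⇒  y = 37/53, x = 16/53
row 2 ring = −(32/74)·37/53 = -16/53
totals (row 1 + row 2): sun 16/53 + 37/53 = 1, ring 16/53 + (-16/53) = 0, arm 16/53 + 0 = 16/53
asked cell (row1, ring) = 16/53

row1: w_G1=16/53 w_G3=16/53 w_R=16/53
row2: w_G1=37/53 w_G3=-16/53 w_R=0
total: w_G1=1 w_G3=0 w_R=16/53
asked value: 16/53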